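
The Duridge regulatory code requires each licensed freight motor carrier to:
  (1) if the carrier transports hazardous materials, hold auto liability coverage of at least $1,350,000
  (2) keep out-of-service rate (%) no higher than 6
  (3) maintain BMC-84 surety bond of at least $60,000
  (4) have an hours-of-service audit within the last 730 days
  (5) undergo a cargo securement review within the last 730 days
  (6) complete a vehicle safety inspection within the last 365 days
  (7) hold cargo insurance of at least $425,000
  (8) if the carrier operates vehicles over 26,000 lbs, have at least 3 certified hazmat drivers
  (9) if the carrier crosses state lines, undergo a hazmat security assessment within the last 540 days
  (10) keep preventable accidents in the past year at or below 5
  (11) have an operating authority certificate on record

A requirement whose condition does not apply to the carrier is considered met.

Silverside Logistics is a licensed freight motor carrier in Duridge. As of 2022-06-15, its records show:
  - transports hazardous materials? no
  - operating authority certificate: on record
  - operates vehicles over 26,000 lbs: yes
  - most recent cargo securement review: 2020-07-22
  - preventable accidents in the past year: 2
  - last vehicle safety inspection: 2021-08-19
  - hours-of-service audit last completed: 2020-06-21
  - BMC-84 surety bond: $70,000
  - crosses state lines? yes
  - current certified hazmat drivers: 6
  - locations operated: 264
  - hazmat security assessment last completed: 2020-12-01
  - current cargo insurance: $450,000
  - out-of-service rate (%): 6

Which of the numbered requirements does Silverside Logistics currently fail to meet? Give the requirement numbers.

1. condition 'transports hazardous materials' does not hold → requirement n/a → met
2. out-of-service rate (%) 6 ≤ 6 → met
3. BMC-84 surety bond $70,000 ≥ $60,000 → met
4. hours-of-service audit 724 days ago vs limit 730 → met
5. cargo securement review 693 days ago vs limit 730 → met
6. vehicle safety inspection 300 days ago vs limit 365 → met
7. cargo insurance $450,000 ≥ $425,000 → met
8. condition 'operates vehicles over 26,000 lbs' holds; certified hazmat drivers 6 ≥ 3 → met
9. condition 'crosses state lines' holds; hazmat security assessment 561 days ago vs limit 540 → not met
10. preventable accidents in the past year 2 ≤ 5 → met
11. operating authority certificate present → met
Not met: 9

9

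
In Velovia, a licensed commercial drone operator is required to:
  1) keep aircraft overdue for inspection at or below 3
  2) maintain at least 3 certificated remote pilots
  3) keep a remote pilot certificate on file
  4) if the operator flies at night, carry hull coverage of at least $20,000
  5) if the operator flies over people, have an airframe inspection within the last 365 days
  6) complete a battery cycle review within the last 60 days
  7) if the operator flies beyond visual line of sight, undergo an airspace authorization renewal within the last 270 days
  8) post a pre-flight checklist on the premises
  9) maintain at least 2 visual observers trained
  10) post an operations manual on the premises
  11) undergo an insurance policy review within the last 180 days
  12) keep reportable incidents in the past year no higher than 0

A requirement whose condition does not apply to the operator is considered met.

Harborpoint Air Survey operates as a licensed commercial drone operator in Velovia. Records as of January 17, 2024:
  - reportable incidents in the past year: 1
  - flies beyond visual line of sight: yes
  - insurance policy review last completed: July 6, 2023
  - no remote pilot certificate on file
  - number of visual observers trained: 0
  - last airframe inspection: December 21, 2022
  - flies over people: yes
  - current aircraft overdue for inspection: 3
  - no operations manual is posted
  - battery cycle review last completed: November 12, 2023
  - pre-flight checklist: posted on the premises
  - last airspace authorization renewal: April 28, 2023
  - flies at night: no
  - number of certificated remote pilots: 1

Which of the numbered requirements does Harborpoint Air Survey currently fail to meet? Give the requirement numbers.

1. aircraft overdue for inspection 3 ≤ 3 → met
2. certificated remote pilots 1 < 3 → not met
3. remote pilot certificate absent → not met
4. condition 'flies at night' does not hold → requirement n/a → met
5. condition 'flies over people' holds; airframe inspection 392 days ago vs limit 365 → not met
6. battery cycle review 66 days ago vs limit 60 → not met
7. condition 'flies beyond visual line of sight' holds; airspace authorization renewal 264 days ago vs limit 270 → met
8. pre-flight checklist present → met
9. visual observers trained 0 < 2 → not met
10. operations manual absent → not met
11. insurance policy review 195 days ago vs limit 180 → not met
12. reportable incidents in the past year 1 > 0 → not met
Not met: 2, 3, 5, 6, 9, 10, 11, 12

2, 3, 5, 6, 9, 10, 11, 12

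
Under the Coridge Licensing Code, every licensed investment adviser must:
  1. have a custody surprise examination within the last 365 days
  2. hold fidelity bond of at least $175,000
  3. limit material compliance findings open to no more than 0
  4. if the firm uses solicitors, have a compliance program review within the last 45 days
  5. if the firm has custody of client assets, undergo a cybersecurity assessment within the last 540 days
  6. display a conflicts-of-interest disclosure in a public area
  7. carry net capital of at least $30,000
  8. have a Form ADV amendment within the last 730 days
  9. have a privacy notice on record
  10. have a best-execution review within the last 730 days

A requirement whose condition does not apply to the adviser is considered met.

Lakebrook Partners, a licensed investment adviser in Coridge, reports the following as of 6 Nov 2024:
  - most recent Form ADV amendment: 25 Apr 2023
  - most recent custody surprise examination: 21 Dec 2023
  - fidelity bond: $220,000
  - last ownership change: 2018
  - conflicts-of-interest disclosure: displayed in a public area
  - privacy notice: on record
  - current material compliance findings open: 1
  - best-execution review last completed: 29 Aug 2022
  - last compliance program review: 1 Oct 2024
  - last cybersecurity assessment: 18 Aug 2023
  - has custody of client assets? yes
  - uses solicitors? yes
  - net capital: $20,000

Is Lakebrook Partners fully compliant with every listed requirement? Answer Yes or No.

1. custody surprise examination 321 days ago vs limit 365 → met
2. fidelity bond $220,000 ≥ $175,000 → met
3. material compliance findings open 1 > 0 → not met
4. condition 'uses solicitors' holds; compliance program review 36 days ago vs limit 45 → met
5. condition 'has custody of client assets' holds; cybersecurity assessment 446 days ago vs limit 540 → met
6. conflicts-of-interest disclosure present → met
7. net capital $20,000 < $30,000 → not met
8. Form ADV amendment 561 days ago vs limit 730 → met
9. privacy notice present → met
10. best-execution review 800 days ago vs limit 730 → not met
Not met: 3, 7, 10

No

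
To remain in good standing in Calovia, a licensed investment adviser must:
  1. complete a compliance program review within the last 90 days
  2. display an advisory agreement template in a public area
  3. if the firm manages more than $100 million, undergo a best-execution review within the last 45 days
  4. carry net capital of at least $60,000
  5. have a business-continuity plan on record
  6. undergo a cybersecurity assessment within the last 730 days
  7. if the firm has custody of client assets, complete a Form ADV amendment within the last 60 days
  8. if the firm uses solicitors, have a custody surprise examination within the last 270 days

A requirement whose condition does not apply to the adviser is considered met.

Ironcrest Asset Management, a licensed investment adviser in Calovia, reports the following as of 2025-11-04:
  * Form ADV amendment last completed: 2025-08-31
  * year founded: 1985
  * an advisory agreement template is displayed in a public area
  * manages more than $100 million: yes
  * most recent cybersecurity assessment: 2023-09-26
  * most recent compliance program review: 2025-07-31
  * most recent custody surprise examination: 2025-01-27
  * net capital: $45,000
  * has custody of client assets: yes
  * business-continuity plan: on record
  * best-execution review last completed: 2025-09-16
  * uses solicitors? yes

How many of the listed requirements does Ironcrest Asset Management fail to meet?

1. compliance program review 96 days ago vs limit 90 → not met
2. advisory agreement template present → met
3. condition 'manages more than $100 million' holds; best-execution review 49 days ago vs limit 45 → not met
4. net capital $45,000 < $60,000 → not met
5. business-continuity plan present → met
6. cybersecurity assessment 770 days ago vs limit 730 → not met
7. condition 'has custody of client assets' holds; Form ADV amendment 65 days ago vs limit 60 → not met
8. condition 'uses solicitors' holds; custody surprise examination 281 days ago vs limit 270 → not met
Not met: 6 of 8

6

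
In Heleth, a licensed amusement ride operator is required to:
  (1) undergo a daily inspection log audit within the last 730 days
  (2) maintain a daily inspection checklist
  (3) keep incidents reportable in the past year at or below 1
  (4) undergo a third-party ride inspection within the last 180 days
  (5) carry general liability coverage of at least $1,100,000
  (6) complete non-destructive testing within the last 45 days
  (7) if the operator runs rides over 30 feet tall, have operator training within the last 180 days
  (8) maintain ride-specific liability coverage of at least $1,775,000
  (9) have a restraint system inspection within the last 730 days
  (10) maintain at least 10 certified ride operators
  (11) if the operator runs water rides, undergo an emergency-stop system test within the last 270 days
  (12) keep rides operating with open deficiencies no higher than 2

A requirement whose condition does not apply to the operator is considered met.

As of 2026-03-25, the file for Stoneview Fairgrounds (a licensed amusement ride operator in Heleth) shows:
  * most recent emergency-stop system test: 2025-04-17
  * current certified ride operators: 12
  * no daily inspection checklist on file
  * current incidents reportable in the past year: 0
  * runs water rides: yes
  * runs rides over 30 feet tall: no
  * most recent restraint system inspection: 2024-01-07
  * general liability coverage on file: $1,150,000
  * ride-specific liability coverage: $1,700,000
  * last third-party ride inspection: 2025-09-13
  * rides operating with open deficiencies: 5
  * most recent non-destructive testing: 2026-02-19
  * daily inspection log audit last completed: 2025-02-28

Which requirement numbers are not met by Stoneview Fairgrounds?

1. daily inspection log audit 390 days ago vs limit 730 → met
2. daily inspection checklist absent → not met
3. incidents reportable in the past year 0 ≤ 1 → met
4. third-party ride inspection 193 days ago vs limit 180 → not met
5. general liability coverage $1,150,000 ≥ $1,100,000 → met
6. non-destructive testing 34 days ago vs limit 45 → met
7. condition 'runs rides over 30 feet tall' does not hold → requirement n/a → met
8. ride-specific liability coverage $1,700,000 < $1,775,000 → not met
9. restraint system inspection 808 days ago vs limit 730 → not met
10. certified ride operators 12 ≥ 10 → met
11. condition 'runs water rides' holds; emergency-stop system test 342 days ago vs limit 270 → not met
12. rides operating with open deficiencies 5 > 2 → not met
Not met: 2, 4, 8, 9, 11, 12

2, 4, 8, 9, 11, 12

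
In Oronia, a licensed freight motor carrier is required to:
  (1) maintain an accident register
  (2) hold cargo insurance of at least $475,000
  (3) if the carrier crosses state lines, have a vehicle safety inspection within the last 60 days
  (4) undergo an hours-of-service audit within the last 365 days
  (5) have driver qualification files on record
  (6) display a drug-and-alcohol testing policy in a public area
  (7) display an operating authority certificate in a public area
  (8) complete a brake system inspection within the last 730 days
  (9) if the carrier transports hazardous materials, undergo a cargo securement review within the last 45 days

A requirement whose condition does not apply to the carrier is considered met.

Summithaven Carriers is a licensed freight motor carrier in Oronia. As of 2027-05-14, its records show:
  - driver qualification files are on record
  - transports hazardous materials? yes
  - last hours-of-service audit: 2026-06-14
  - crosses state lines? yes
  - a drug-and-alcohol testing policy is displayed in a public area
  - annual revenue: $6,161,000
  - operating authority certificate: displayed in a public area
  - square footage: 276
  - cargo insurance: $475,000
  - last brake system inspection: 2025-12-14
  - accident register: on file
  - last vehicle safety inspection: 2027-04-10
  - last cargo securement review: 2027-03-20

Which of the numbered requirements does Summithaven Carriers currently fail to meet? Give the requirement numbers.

9

1. accident register present → met
2. cargo insurance $475,000 ≥ $475,000 → met
3. condition 'crosses state lines' holds; vehicle safety inspection 34 days ago vs limit 60 → met
4. hours-of-service audit 334 days ago vs limit 365 → met
5. driver qualification files present → met
6. drug-and-alcohol testing policy present → met
7. operating authority certificate present → met
8. brake system inspection 516 days ago vs limit 730 → met
9. condition 'transports hazardous materials' holds; cargo securement review 55 days ago vs limit 45 → not met
Not met: 9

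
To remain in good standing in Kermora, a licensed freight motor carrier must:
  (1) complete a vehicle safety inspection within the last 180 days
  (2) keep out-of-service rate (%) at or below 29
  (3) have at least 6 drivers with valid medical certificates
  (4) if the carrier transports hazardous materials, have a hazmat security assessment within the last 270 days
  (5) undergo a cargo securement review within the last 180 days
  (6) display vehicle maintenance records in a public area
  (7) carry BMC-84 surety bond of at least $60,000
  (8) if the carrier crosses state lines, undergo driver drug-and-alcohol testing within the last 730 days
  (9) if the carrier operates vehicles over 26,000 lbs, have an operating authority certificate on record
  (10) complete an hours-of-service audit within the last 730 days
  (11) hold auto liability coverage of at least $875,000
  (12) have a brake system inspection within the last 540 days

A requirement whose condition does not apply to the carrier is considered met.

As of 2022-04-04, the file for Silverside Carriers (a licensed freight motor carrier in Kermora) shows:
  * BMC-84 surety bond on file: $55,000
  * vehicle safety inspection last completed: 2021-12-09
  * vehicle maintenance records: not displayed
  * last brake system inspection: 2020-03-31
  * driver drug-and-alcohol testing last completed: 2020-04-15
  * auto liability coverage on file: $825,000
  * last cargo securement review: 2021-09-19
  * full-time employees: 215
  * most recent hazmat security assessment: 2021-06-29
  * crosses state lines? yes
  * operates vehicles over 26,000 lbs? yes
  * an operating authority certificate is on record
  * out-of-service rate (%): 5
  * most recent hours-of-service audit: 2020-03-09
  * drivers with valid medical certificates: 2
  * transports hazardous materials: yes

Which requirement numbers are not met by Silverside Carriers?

1. vehicle safety inspection 116 days ago vs limit 180 → met
2. out-of-service rate (%) 5 ≤ 29 → met
3. drivers with valid medical certificates 2 < 6 → not met
4. condition 'transports hazardous materials' holds; hazmat security assessment 279 days ago vs limit 270 → not met
5. cargo securement review 197 days ago vs limit 180 → not met
6. vehicle maintenance records absent → not met
7. BMC-84 surety bond $55,000 < $60,000 → not met
8. condition 'crosses state lines' holds; driver drug-and-alcohol testing 719 days ago vs limit 730 → met
9. condition 'operates vehicles over 26,000 lbs' holds; operating authority certificate present → met
10. hours-of-service audit 756 days ago vs limit 730 → not met
11. auto liability coverage $825,000 < $875,000 → not met
12. brake system inspection 734 days ago vs limit 540 → not met
Not met: 3, 4, 5, 6, 7, 10, 11, 12

3, 4, 5, 6, 7, 10, 11, 12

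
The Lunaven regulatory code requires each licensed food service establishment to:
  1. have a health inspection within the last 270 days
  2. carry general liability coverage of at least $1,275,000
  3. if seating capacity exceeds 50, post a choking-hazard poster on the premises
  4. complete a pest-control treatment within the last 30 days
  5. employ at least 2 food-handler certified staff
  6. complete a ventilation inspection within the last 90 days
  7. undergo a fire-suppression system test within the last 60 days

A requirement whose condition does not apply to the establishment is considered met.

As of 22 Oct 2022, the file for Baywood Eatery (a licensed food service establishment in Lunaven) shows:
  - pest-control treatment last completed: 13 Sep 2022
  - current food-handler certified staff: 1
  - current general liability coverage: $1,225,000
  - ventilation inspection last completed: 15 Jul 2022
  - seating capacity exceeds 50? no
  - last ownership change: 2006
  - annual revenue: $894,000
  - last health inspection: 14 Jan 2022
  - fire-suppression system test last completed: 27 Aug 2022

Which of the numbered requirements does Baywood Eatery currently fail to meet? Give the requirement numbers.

1. health inspection 281 days ago vs limit 270 → not met
2. general liability coverage $1,225,000 < $1,275,000 → not met
3. condition 'seating capacity exceeds 50' does not hold → requirement n/a → met
4. pest-control treatment 39 days ago vs limit 30 → not met
5. food-handler certified staff 1 < 2 → not met
6. ventilation inspection 99 days ago vs limit 90 → not met
7. fire-suppression system test 56 days ago vs limit 60 → met
Not met: 1, 2, 4, 5, 6

1, 2, 4, 5, 6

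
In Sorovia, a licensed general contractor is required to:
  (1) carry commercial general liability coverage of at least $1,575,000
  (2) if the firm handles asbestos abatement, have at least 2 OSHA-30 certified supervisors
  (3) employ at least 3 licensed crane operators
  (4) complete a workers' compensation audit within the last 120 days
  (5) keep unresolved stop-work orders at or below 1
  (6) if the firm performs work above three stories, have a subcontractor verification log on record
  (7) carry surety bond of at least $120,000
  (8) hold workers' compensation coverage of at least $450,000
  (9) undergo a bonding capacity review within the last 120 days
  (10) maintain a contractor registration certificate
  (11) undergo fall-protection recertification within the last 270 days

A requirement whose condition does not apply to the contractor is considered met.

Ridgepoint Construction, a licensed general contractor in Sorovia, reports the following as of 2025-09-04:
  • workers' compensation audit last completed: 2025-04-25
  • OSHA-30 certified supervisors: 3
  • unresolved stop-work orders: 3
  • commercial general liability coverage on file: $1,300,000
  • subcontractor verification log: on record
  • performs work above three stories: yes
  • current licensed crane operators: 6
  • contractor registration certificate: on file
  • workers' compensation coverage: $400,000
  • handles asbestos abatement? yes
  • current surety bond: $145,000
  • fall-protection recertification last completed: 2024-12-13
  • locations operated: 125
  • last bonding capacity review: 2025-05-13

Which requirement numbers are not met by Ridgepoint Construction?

1, 4, 5, 8

1. commercial general liability coverage $1,300,000 < $1,575,000 → not met
2. condition 'handles asbestos abatement' holds; OSHA-30 certified supervisors 3 ≥ 2 → met
3. licensed crane operators 6 ≥ 3 → met
4. workers' compensation audit 132 days ago vs limit 120 → not met
5. unresolved stop-work orders 3 > 1 → not met
6. condition 'performs work above three stories' holds; subcontractor verification log present → met
7. surety bond $145,000 ≥ $120,000 → met
8. workers' compensation coverage $400,000 < $450,000 → not met
9. bonding capacity review 114 days ago vs limit 120 → met
10. contractor registration certificate present → met
11. fall-protection recertification 265 days ago vs limit 270 → met
Not met: 1, 4, 5, 8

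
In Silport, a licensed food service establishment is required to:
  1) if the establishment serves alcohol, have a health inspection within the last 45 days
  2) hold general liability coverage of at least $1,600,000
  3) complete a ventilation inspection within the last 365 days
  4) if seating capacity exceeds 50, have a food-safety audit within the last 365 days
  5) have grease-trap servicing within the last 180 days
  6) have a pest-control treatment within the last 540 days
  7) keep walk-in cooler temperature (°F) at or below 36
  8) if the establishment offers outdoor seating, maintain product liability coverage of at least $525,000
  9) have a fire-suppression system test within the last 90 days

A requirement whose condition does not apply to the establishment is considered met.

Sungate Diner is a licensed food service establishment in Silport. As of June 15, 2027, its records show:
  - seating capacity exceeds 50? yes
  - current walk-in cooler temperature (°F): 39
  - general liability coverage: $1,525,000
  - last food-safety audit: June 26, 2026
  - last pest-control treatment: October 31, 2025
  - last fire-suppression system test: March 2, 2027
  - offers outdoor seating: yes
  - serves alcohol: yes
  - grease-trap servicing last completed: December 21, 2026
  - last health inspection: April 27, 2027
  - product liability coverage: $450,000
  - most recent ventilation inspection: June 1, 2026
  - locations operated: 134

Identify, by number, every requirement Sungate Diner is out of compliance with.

1, 2, 3, 6, 7, 8, 9

1. condition 'serves alcohol' holds; health inspection 49 days ago vs limit 45 → not met
2. general liability coverage $1,525,000 < $1,600,000 → not met
3. ventilation inspection 379 days ago vs limit 365 → not met
4. condition 'seating capacity exceeds 50' holds; food-safety audit 354 days ago vs limit 365 → met
5. grease-trap servicing 176 days ago vs limit 180 → met
6. pest-control treatment 592 days ago vs limit 540 → not met
7. walk-in cooler temperature (°F) 39 > 36 → not met
8. condition 'offers outdoor seating' holds; product liability coverage $450,000 < $525,000 → not met
9. fire-suppression system test 105 days ago vs limit 90 → not met
Not met: 1, 2, 3, 6, 7, 8, 9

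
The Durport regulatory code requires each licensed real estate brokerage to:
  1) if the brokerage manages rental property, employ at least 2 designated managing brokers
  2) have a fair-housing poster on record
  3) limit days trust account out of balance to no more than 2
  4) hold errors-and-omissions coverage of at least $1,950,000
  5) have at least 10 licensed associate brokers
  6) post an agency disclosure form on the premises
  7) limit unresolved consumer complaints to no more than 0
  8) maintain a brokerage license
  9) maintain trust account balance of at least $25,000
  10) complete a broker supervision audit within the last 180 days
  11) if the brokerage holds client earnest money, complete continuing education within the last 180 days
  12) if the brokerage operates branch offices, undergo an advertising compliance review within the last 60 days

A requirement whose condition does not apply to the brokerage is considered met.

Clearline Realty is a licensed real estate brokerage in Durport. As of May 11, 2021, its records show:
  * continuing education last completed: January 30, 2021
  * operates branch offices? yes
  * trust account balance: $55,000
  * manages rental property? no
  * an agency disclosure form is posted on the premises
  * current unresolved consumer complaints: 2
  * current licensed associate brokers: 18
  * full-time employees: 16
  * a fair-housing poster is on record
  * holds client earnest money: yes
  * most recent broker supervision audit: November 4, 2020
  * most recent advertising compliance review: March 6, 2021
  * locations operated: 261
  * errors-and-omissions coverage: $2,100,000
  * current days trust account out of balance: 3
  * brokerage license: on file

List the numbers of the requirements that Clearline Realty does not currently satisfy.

1. condition 'manages rental property' does not hold → requirement n/a → met
2. fair-housing poster present → met
3. days trust account out of balance 3 > 2 → not met
4. errors-and-omissions coverage $2,100,000 ≥ $1,950,000 → met
5. licensed associate brokers 18 ≥ 10 → met
6. agency disclosure form present → met
7. unresolved consumer complaints 2 > 0 → not met
8. brokerage license present → met
9. trust account balance $55,000 ≥ $25,000 → met
10. broker supervision audit 188 days ago vs limit 180 → not met
11. condition 'holds client earnest money' holds; continuing education 101 days ago vs limit 180 → met
12. condition 'operates branch offices' holds; advertising compliance review 66 days ago vs limit 60 → not met
Not met: 3, 7, 10, 12

3, 7, 10, 12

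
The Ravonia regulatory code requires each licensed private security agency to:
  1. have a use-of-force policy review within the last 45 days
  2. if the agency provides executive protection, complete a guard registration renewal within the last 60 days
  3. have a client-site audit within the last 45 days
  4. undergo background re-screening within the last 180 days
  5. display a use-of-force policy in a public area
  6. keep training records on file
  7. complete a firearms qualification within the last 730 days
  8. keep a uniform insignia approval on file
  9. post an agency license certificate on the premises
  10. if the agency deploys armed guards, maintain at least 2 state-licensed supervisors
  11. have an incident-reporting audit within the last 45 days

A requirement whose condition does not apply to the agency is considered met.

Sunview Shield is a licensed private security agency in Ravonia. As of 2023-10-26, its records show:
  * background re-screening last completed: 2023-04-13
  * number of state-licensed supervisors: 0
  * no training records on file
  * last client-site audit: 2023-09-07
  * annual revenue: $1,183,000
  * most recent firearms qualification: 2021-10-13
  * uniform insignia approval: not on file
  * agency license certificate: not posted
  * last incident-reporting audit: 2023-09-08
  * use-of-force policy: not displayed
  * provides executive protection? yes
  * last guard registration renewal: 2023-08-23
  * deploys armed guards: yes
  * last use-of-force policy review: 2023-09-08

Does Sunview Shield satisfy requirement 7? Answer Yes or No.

No

7. firearms qualification 743 days ago vs limit 730 → not met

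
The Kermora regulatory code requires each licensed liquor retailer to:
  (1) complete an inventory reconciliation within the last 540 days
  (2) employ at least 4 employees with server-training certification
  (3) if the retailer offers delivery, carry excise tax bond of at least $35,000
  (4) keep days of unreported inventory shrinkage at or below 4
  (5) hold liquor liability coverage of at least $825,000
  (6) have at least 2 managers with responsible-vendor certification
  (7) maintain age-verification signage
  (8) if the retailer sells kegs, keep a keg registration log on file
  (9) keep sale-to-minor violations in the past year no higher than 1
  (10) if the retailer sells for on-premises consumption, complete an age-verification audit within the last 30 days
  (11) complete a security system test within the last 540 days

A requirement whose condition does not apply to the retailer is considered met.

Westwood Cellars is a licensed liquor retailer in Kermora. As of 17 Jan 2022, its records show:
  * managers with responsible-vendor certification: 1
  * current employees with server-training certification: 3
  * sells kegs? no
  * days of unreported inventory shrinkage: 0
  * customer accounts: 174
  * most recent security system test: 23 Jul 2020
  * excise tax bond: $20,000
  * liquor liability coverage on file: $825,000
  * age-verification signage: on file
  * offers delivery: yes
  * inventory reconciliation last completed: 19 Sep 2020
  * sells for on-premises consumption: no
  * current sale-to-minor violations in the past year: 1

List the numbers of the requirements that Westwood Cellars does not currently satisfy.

2, 3, 6, 11

1. inventory reconciliation 485 days ago vs limit 540 → met
2. employees with server-training certification 3 < 4 → not met
3. condition 'offers delivery' holds; excise tax bond $20,000 < $35,000 → not met
4. days of unreported inventory shrinkage 0 ≤ 4 → met
5. liquor liability coverage $825,000 ≥ $825,000 → met
6. managers with responsible-vendor certification 1 < 2 → not met
7. age-verification signage present → met
8. condition 'sells kegs' does not hold → requirement n/a → met
9. sale-to-minor violations in the past year 1 ≤ 1 → met
10. condition 'sells for on-premises consumption' does not hold → requirement n/a → met
11. security system test 543 days ago vs limit 540 → not met
Not met: 2, 3, 6, 11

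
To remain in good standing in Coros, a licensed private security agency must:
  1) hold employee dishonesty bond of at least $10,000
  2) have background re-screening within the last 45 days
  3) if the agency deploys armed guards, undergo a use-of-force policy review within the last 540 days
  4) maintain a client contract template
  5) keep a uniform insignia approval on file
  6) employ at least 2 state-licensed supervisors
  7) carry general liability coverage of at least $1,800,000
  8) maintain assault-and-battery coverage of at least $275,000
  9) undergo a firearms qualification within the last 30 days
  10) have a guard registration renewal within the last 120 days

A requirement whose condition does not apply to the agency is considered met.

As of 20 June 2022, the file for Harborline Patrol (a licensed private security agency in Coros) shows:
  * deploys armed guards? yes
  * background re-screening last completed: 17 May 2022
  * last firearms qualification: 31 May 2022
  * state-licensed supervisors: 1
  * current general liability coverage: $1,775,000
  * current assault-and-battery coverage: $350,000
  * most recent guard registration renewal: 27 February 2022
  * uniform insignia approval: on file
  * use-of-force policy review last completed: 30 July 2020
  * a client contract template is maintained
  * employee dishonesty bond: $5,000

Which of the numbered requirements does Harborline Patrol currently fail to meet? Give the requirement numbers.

1, 3, 6, 7

1. employee dishonesty bond $5,000 < $10,000 → not met
2. background re-screening 34 days ago vs limit 45 → met
3. condition 'deploys armed guards' holds; use-of-force policy review 690 days ago vs limit 540 → not met
4. client contract template present → met
5. uniform insignia approval present → met
6. state-licensed supervisors 1 < 2 → not met
7. general liability coverage $1,775,000 < $1,800,000 → not met
8. assault-and-battery coverage $350,000 ≥ $275,000 → met
9. firearms qualification 20 days ago vs limit 30 → met
10. guard registration renewal 113 days ago vs limit 120 → met
Not met: 1, 3, 6, 7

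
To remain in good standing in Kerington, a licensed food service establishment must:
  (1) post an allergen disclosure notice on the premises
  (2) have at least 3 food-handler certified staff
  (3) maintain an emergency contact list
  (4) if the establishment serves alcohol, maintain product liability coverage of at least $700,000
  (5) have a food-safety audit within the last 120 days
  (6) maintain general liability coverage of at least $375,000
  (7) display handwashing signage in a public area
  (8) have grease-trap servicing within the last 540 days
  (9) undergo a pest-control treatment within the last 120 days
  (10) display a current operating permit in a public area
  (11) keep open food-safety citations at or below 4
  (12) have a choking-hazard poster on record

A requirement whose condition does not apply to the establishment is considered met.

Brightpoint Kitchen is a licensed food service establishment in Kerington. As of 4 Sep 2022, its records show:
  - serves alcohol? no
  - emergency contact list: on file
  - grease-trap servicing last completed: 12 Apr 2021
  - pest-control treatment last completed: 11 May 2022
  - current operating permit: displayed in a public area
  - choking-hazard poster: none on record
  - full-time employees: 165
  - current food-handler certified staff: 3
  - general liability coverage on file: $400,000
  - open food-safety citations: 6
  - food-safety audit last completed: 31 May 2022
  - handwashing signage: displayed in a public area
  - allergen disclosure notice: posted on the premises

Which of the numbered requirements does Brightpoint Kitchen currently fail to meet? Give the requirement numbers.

1. allergen disclosure notice present → met
2. food-handler certified staff 3 ≥ 3 → met
3. emergency contact list present → met
4. condition 'serves alcohol' does not hold → requirement n/a → met
5. food-safety audit 96 days ago vs limit 120 → met
6. general liability coverage $400,000 ≥ $375,000 → met
7. handwashing signage present → met
8. grease-trap servicing 510 days ago vs limit 540 → met
9. pest-control treatment 116 days ago vs limit 120 → met
10. current operating permit present → met
11. open food-safety citations 6 > 4 → not met
12. choking-hazard poster absent → not met
Not met: 11, 12

11, 12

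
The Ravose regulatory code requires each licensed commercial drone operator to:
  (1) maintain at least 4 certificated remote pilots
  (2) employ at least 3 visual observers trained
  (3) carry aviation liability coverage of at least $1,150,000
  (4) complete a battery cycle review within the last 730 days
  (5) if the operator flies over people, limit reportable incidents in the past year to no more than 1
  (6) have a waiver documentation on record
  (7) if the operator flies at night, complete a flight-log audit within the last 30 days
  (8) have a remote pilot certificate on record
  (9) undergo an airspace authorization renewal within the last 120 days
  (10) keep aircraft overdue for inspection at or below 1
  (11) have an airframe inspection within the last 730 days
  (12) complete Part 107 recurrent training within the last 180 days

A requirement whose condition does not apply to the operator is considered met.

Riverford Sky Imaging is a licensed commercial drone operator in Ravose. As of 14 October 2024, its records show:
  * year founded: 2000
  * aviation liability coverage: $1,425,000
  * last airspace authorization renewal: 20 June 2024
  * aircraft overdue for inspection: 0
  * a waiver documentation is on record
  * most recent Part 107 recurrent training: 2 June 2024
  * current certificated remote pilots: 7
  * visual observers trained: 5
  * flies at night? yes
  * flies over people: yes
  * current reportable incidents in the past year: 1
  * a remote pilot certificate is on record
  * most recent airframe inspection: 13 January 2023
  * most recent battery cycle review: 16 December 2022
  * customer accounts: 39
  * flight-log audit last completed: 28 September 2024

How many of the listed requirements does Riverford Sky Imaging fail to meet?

1. certificated remote pilots 7 ≥ 4 → met
2. visual observers trained 5 ≥ 3 → met
3. aviation liability coverage $1,425,000 ≥ $1,150,000 → met
4. battery cycle review 668 days ago vs limit 730 → met
5. condition 'flies over people' holds; reportable incidents in the past year 1 ≤ 1 → met
6. waiver documentation present → met
7. condition 'flies at night' holds; flight-log audit 16 days ago vs limit 30 → met
8. remote pilot certificate present → met
9. airspace authorization renewal 116 days ago vs limit 120 → met
10. aircraft overdue for inspection 0 ≤ 1 → met
11. airframe inspection 640 days ago vs limit 730 → met
12. Part 107 recurrent training 134 days ago vs limit 180 → met
Not met: 0 of 12

0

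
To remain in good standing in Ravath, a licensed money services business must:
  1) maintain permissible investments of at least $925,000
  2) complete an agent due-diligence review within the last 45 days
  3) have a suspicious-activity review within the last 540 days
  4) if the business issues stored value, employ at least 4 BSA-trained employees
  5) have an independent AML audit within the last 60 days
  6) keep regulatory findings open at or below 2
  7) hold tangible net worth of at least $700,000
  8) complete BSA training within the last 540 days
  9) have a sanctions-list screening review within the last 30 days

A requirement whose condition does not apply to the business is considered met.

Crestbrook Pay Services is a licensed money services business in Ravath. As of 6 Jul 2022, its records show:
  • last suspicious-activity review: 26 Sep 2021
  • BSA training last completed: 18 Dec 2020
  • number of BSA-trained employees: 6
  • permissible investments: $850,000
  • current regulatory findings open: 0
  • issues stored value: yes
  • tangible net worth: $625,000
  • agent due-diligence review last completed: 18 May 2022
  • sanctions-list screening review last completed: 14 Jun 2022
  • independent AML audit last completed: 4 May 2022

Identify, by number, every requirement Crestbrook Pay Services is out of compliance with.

1, 2, 5, 7, 8

1. permissible investments $850,000 < $925,000 → not met
2. agent due-diligence review 49 days ago vs limit 45 → not met
3. suspicious-activity review 283 days ago vs limit 540 → met
4. condition 'issues stored value' holds; BSA-trained employees 6 ≥ 4 → met
5. independent AML audit 63 days ago vs limit 60 → not met
6. regulatory findings open 0 ≤ 2 → met
7. tangible net worth $625,000 < $700,000 → not met
8. BSA training 565 days ago vs limit 540 → not met
9. sanctions-list screening review 22 days ago vs limit 30 → met
Not met: 1, 2, 5, 7, 8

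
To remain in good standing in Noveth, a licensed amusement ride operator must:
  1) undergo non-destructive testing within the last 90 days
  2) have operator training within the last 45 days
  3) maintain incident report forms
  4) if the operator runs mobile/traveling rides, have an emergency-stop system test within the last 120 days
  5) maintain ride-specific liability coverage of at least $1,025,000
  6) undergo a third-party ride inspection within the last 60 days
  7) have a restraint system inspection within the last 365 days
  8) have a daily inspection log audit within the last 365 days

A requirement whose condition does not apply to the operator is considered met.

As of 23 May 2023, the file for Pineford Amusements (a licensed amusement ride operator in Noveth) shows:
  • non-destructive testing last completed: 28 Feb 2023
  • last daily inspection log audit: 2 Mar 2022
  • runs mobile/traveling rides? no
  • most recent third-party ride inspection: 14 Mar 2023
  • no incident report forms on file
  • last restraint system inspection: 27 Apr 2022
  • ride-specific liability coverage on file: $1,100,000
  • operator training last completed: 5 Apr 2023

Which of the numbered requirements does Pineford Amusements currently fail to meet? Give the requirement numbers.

2, 3, 6, 7, 8

1. non-destructive testing 84 days ago vs limit 90 → met
2. operator training 48 days ago vs limit 45 → not met
3. incident report forms absent → not met
4. condition 'runs mobile/traveling rides' does not hold → requirement n/a → met
5. ride-specific liability coverage $1,100,000 ≥ $1,025,000 → met
6. third-party ride inspection 70 days ago vs limit 60 → not met
7. restraint system inspection 391 days ago vs limit 365 → not met
8. daily inspection log audit 447 days ago vs limit 365 → not met
Not met: 2, 3, 6, 7, 8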